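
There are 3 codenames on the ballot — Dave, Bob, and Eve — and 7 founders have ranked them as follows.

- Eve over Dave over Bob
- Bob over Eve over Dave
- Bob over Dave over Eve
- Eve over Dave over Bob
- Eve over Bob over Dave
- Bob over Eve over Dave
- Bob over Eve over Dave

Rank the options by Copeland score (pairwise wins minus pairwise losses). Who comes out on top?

Bob

Pairwise results:
  Dave vs Bob: Bob wins 5–2.
  Dave vs Eve: Eve wins 6–1.
  Bob vs Eve: Bob wins 4–3.
Copeland scores (wins − losses):
  Dave: 0 − 2 = -2
  Bob: 2 − 0 = 2
  Eve: 1 − 1 = 0
Bob has the best Copeland score.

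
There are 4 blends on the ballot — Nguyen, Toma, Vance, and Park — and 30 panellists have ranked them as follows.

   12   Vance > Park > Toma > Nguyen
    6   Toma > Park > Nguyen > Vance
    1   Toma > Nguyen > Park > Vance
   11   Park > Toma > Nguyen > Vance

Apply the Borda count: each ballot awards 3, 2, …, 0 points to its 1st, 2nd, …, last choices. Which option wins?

Borda scores:
  Nguyen: 12·0 + 6·1 + 2 + 11·1 = 19
  Toma: 12·1 + 6·3 + 3 + 11·2 = 55
  Vance: 12·3 + 6·0 + 0 + 11·0 = 36
  Park: 12·2 + 6·2 + 1 + 11·3 = 70
Park has the highest total.

Park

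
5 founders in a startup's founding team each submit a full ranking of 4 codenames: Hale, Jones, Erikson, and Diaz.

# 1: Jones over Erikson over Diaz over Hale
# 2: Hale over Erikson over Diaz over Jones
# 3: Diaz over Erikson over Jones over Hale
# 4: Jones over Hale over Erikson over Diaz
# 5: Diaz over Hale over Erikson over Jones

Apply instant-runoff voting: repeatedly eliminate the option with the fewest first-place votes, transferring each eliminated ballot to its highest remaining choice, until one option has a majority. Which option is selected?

Diaz

Round 1: Jones 2, Diaz 2, Hale 1, Erikson 0. Erikson has the fewest and is eliminated.
Round 2: Jones 2, Diaz 2, Hale 1. Hale has the fewest and is eliminated.
Round 3: Diaz 3, Jones 2. Diaz has a majority.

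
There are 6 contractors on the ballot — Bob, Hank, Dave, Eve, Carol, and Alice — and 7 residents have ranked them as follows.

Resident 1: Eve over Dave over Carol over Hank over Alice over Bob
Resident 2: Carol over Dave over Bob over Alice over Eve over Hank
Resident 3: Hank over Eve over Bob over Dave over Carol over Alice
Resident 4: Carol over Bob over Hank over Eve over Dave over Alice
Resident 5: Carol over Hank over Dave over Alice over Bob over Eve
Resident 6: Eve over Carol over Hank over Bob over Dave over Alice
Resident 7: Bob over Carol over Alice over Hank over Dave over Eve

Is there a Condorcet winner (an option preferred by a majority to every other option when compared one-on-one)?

Yes

Head-to-head results (7 voters total):
Bob vs Hank: Hank wins 4–3.
Bob vs Dave: Bob wins 4–3.
Bob vs Eve: Bob wins 4–3.
Bob vs Carol: Carol wins 5–2.
Bob vs Alice: Bob wins 5–2.
Hank vs Dave: Hank wins 5–2.
Hank vs Eve: Hank wins 4–3.
Hank vs Carol: Carol wins 6–1.
Hank vs Alice: Hank wins 5–2.
Dave vs Eve: Eve wins 4–3.
Dave vs Carol: Carol wins 5–2.
Dave vs Alice: Dave wins 6–1.
Eve vs Carol: Carol wins 4–3.
Eve vs Alice: Eve wins 4–3.
Carol vs Alice: Carol wins 7–0.
Carol beats each rival — Bob (5–2), Hank (6–1), Dave (5–2), Eve (4–3), Alice (7–0) — so Carol is the Condorcet winner.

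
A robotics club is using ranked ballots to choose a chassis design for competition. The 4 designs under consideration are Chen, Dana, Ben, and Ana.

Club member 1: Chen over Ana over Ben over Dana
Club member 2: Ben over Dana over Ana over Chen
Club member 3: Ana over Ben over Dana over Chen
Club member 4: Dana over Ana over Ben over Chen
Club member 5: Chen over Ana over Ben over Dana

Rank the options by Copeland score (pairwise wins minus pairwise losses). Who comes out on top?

Ana

Pairwise results:
  Chen vs Dana: Dana wins 3–2.
  Chen vs Ben: Ben wins 3–2.
  Chen vs Ana: Ana wins 3–2.
  Dana vs Ben: Ben wins 4–1.
  Dana vs Ana: Ana wins 3–2.
  Ben vs Ana: Ana wins 4–1.
Copeland scores (wins − losses):
  Chen: 0 − 3 = -3
  Dana: 1 − 2 = -1
  Ben: 2 − 1 = 1
  Ana: 3 − 0 = 3
Ana has the best Copeland score.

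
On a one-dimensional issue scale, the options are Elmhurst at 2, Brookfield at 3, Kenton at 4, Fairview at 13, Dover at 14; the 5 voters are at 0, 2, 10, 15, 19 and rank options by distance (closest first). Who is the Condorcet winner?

Fairview

With single-peaked preferences on a line, the Condorcet winner is the candidate closest to the median voter.
The median voter (position 10) is closest to Fairview at 13.
Check: Fairview vs Brookfield — voters closer to Fairview: 3 of 5.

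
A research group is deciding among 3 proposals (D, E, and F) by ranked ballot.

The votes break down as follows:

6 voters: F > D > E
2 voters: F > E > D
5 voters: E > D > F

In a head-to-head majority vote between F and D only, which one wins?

F

Ballots ranking F above D: 6+2 = 8.
Ballots ranking D above F: 5.
F wins the head-to-head, 8–5.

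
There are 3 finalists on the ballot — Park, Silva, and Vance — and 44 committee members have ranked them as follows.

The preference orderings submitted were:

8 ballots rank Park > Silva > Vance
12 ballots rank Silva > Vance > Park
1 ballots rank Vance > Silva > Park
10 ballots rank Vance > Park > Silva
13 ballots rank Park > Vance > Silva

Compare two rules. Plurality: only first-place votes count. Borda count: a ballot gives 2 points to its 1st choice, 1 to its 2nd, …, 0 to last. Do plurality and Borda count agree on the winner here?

Plurality first-place counts: Park 21, Silva 12, Vance 11 → Park.
Borda totals: Park 52, Silva 33, Vance 47 → Park.
The two rules agree on Park.

Yes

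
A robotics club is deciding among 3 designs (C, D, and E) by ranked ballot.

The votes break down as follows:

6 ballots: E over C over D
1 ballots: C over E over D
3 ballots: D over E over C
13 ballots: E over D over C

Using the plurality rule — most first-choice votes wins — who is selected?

First-place vote totals:
  C: 1
  D: 3
  E: 19
E has the most first-place votes.

E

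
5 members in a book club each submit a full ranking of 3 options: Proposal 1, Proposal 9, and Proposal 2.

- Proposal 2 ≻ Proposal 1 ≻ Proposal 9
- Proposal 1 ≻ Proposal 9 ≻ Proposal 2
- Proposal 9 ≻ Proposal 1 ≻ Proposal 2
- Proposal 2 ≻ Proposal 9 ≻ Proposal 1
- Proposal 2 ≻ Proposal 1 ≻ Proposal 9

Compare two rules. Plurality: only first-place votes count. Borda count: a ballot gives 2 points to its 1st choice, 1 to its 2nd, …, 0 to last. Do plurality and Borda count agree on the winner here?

Plurality first-place counts: Proposal 1 1, Proposal 9 1, Proposal 2 3 → Proposal 2.
Borda totals: Proposal 1 5, Proposal 9 4, Proposal 2 6 → Proposal 2.
The two rules agree on Proposal 2.

Yes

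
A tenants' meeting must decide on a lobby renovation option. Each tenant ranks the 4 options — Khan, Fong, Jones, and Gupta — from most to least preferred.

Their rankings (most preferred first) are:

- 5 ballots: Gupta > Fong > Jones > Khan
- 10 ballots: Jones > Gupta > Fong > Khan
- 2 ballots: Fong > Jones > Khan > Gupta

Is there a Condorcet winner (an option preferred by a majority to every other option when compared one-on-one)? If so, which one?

Head-to-head results (17 voters total):
Khan vs Fong: Fong wins 17–0.
Khan vs Jones: Jones wins 17–0.
Khan vs Gupta: Gupta wins 15–2.
Fong vs Jones: Jones wins 10–7.
Fong vs Gupta: Gupta wins 15–2.
Jones vs Gupta: Jones wins 12–5.
Jones beats each rival — Khan (17–0), Fong (10–7), Gupta (12–5) — so Jones is the Condorcet winner.

Jones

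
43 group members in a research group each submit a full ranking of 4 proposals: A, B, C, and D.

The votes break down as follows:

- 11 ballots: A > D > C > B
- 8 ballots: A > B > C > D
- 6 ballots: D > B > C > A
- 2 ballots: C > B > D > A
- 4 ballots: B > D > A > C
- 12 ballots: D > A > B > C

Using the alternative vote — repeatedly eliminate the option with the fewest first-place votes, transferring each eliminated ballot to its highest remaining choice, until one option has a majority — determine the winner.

D

Round 1: A 19, D 18, B 4, C 2. C has the fewest and is eliminated.
Round 2: A 19, D 18, B 6. B has the fewest and is eliminated.
Round 3: D 24, A 19. D has a majority.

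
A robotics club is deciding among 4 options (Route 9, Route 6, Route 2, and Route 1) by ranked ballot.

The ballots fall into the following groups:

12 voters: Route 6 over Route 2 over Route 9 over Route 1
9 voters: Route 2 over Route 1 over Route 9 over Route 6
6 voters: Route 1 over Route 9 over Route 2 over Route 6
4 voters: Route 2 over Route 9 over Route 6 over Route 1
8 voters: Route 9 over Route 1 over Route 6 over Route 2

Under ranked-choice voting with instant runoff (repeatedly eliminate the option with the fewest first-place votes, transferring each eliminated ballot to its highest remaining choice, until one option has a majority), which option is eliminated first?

Route 1

Round 1: Route 2 13, Route 6 12, Route 9 8, Route 1 6. Route 1 has the fewest and is eliminated.
Round 2: Route 9 14, Route 2 13, Route 6 12. Route 6 has the fewest and is eliminated.
Round 3: Route 2 25, Route 9 14. Route 2 has a majority.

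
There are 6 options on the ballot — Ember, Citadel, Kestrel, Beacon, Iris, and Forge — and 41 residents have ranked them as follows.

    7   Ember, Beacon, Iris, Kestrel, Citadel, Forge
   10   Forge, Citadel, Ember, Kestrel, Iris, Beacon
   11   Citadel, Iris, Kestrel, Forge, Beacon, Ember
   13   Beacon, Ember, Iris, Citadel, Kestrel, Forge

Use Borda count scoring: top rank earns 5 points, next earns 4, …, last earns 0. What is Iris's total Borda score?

Borda scores:
  Ember: 7·5 + 10·3 + 11·0 + 13·4 = 117
  Citadel: 7·1 + 10·4 + 11·5 + 13·2 = 128
  Kestrel: 7·2 + 10·2 + 11·3 + 13·1 = 80
  Beacon: 7·4 + 10·0 + 11·1 + 13·5 = 104
  Iris: 7·3 + 10·1 + 11·4 + 13·3 = 114
  Forge: 7·0 + 10·5 + 11·2 + 13·0 = 72

114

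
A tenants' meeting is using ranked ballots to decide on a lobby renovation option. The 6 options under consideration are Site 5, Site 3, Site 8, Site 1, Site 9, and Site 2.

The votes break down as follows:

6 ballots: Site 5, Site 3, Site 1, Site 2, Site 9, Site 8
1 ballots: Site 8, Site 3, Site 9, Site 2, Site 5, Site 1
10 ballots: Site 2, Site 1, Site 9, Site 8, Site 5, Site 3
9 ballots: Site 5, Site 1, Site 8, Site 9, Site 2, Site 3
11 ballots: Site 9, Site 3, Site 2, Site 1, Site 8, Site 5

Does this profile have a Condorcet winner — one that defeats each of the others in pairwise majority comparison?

Head-to-head results (37 voters total):
Site 5 vs Site 3: Site 5 wins 25–12.
Site 5 vs Site 8: Site 8 wins 22–15.
Site 5 vs Site 1: Site 1 wins 21–16.
Site 5 vs Site 9: Site 9 wins 22–15.
Site 5 vs Site 2: Site 2 wins 22–15.
Site 3 vs Site 8: Site 8 wins 20–17.
Site 3 vs Site 1: Site 1 wins 19–18.
Site 3 vs Site 9: Site 9 wins 30–7.
Site 3 vs Site 2: Site 2 wins 19–18.
Site 8 vs Site 1: Site 1 wins 36–1.
Site 8 vs Site 9: Site 9 wins 27–10.
Site 8 vs Site 2: Site 2 wins 27–10.
Site 1 vs Site 9: Site 1 wins 25–12.
Site 1 vs Site 2: Site 2 wins 22–15.
Site 9 vs Site 2: Site 9 wins 21–16.
No candidate beats all others: Site 1 beats Site 9 beats Site 2 beats Site 1, a majority cycle.

No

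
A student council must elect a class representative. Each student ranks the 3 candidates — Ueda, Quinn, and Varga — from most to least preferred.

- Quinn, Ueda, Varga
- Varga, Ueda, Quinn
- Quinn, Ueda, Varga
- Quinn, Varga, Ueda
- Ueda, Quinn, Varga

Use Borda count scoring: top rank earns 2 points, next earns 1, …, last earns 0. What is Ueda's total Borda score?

5

Borda scores:
  Ueda: 1 + 1 + 1 + 0 + 2 = 5
  Quinn: 2 + 0 + 2 + 2 + 1 = 7
  Varga: 0 + 2 + 0 + 1 + 0 = 3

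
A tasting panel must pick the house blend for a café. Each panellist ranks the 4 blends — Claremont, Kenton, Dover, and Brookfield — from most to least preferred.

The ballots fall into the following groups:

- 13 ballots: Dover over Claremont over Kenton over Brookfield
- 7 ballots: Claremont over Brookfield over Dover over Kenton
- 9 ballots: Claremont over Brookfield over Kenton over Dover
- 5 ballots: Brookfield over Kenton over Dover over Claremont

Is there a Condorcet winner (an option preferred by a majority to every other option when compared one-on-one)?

Head-to-head results (34 voters total):
Claremont vs Kenton: Claremont wins 29–5.
Claremont vs Dover: Dover wins 18–16.
Claremont vs Brookfield: Claremont wins 29–5.
Kenton vs Dover: Dover wins 20–14.
Kenton vs Brookfield: Brookfield wins 21–13.
Dover vs Brookfield: Brookfield wins 21–13.
No candidate beats all others: Claremont beats Brookfield beats Dover beats Claremont, a majority cycle.

No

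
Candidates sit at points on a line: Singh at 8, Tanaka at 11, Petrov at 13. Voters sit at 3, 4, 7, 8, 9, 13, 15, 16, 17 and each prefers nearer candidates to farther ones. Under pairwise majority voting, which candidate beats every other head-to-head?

With single-peaked preferences on a line, the Condorcet winner is the candidate closest to the median voter.
The median voter (position 9) is closest to Singh at 8.
Check: Singh vs Petrov — voters closer to Singh: 5 of 9.

Singh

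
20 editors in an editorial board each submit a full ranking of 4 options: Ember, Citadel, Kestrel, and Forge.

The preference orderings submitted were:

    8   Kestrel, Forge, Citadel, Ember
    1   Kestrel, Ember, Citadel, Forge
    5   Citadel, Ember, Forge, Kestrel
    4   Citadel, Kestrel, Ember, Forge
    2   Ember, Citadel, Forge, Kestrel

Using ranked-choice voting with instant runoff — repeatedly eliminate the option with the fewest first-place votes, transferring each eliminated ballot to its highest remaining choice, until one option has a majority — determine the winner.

Round 1: Citadel 9, Kestrel 9, Ember 2, Forge 0. Forge has the fewest and is eliminated.
Round 2: Citadel 9, Kestrel 9, Ember 2. Ember has the fewest and is eliminated.
Round 3: Citadel 11, Kestrel 9. Citadel has a majority.

Citadel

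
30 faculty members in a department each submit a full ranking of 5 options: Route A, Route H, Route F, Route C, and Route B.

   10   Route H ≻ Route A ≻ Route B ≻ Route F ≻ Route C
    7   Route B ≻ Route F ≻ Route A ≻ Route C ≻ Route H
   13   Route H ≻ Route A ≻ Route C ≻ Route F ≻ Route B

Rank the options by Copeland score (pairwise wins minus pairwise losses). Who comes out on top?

Pairwise results:
  Route A vs Route H: Route H wins 23–7.
  Route A vs Route F: Route A wins 23–7.
  Route A vs Route C: Route A wins 30–0.
  Route A vs Route B: Route A wins 23–7.
  Route H vs Route F: Route H wins 23–7.
  Route H vs Route C: Route H wins 23–7.
  Route H vs Route B: Route H wins 23–7.
  Route F vs Route C: Route F wins 17–13.
  Route F vs Route B: Route B wins 17–13.
  Route C vs Route B: Route B wins 17–13.
Copeland scores (wins − losses):
  Route A: 3 − 1 = 2
  Route H: 4 − 0 = 4
  Route F: 1 − 3 = -2
  Route C: 0 − 4 = -4
  Route B: 2 − 2 = 0
Route H has the best Copeland score.

Route H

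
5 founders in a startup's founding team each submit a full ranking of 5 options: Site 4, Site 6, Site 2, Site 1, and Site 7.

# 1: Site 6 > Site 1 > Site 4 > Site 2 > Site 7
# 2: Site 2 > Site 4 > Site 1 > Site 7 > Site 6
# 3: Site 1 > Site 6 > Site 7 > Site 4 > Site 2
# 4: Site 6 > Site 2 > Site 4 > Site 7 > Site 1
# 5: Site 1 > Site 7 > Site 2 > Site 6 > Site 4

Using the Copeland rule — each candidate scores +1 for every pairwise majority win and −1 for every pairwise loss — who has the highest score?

Pairwise results:
  Site 4 vs Site 6: Site 6 wins 4–1.
  Site 4 vs Site 2: Site 2 wins 3–2.
  Site 4 vs Site 1: Site 1 wins 3–2.
  Site 4 vs Site 7: Site 4 wins 3–2.
  Site 6 vs Site 2: Site 6 wins 3–2.
  Site 6 vs Site 1: Site 1 wins 3–2.
  Site 6 vs Site 7: Site 6 wins 3–2.
  Site 2 vs Site 1: Site 1 wins 3–2.
  Site 2 vs Site 7: Site 2 wins 3–2.
  Site 1 vs Site 7: Site 1 wins 4–1.
Copeland scores (wins − losses):
  Site 4: 1 − 3 = -2
  Site 6: 3 − 1 = 2
  Site 2: 2 − 2 = 0
  Site 1: 4 − 0 = 4
  Site 7: 0 − 4 = -4
Site 1 has the best Copeland score.

Site 1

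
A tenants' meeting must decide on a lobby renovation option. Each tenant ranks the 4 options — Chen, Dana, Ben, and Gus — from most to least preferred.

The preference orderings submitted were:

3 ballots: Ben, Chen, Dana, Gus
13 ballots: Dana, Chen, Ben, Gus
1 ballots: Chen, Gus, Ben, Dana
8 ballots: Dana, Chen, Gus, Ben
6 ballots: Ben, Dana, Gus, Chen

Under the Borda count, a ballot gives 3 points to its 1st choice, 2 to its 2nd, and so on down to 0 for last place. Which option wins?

Borda scores:
  Chen: 3·2 + 13·2 + 3 + 8·2 + 6·0 = 51
  Dana: 3·1 + 13·3 + 0 + 8·3 + 6·2 = 78
  Ben: 3·3 + 13·1 + 1 + 8·0 + 6·3 = 41
  Gus: 3·0 + 13·0 + 2 + 8·1 + 6·1 = 16
Dana has the highest total.

Dana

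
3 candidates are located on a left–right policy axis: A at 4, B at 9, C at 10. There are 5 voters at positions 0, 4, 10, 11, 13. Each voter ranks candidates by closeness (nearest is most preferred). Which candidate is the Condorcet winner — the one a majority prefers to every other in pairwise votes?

With single-peaked preferences on a line, the Condorcet winner is the candidate closest to the median voter.
The median voter (position 10) is closest to C at 10.
Check: C vs B — voters closer to C: 3 of 5.

C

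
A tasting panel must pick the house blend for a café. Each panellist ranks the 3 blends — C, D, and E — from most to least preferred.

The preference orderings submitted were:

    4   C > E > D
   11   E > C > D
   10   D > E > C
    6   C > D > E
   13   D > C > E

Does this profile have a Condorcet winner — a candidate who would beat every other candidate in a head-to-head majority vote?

Head-to-head results (44 voters total):
C vs D: D wins 23–21.
C vs E: C wins 23–21.
D vs E: D wins 29–15.
D beats each rival — C (23–21), E (29–15) — so D is the Condorcet winner.

Yes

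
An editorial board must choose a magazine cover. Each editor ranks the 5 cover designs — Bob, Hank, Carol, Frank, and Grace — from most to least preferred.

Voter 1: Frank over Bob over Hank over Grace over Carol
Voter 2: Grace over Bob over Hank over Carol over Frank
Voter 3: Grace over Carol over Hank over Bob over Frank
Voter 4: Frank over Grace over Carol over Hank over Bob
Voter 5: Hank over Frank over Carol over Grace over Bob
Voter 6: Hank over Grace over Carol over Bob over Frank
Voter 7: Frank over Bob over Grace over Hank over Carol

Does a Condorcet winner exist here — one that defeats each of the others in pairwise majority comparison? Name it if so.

No Condorcet winner

Head-to-head results (7 voters total):
Bob vs Hank: Hank wins 4–3.
Bob vs Carol: Carol wins 4–3.
Bob vs Frank: Frank wins 4–3.
Bob vs Grace: Grace wins 5–2.
Hank vs Carol: Hank wins 5–2.
Hank vs Frank: Hank wins 4–3.
Hank vs Grace: Grace wins 4–3.
Carol vs Frank: Frank wins 4–3.
Carol vs Grace: Grace wins 6–1.
Frank vs Grace: Frank wins 4–3.
No candidate beats all others: Hank beats Frank beats Grace beats Hank, a majority cycle.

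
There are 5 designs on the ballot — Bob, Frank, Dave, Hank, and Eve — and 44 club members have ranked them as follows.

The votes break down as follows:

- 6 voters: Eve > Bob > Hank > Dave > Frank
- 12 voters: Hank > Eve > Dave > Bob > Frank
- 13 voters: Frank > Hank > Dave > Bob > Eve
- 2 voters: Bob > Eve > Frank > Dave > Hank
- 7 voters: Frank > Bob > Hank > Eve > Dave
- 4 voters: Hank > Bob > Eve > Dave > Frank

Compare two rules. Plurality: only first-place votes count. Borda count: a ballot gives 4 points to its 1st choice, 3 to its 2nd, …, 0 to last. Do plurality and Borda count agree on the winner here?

Plurality first-place counts: Bob 2, Frank 20, Dave 0, Hank 16, Eve 6 → Frank.
Borda totals: Bob 84, Frank 84, Dave 62, Hank 129, Eve 81 → Hank.
The two rules disagree: plurality picks Frank, Borda picks Hank.

No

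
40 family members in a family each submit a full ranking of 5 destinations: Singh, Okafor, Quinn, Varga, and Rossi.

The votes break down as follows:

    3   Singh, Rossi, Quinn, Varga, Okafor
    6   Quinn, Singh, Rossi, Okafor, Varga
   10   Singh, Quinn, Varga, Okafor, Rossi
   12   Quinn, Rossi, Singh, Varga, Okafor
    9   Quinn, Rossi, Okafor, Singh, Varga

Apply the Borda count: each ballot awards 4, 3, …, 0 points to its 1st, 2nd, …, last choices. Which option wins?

Quinn

Borda scores:
  Singh: 3·4 + 6·3 + 10·4 + 12·2 + 9·1 = 103
  Okafor: 3·0 + 6·1 + 10·1 + 12·0 + 9·2 = 34
  Quinn: 3·2 + 6·4 + 10·3 + 12·4 + 9·4 = 144
  Varga: 3·1 + 6·0 + 10·2 + 12·1 + 9·0 = 35
  Rossi: 3·3 + 6·2 + 10·0 + 12·3 + 9·3 = 84
Quinn has the highest total.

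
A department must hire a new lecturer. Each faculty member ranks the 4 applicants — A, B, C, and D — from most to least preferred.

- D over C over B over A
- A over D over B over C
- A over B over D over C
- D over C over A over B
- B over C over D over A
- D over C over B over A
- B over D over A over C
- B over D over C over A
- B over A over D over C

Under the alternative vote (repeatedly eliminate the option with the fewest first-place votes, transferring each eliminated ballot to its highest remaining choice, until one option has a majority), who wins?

Round 1: B 4, D 3, A 2, C 0. C has the fewest and is eliminated.
Round 2: B 4, D 3, A 2. A has the fewest and is eliminated.
Round 3: B 5, D 4. B has a majority.

B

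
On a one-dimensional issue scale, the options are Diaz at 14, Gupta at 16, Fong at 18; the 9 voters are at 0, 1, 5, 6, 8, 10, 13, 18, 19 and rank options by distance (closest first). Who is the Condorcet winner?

Diaz

With single-peaked preferences on a line, the Condorcet winner is the candidate closest to the median voter.
The median voter (position 8) is closest to Diaz at 14.
Check: Diaz vs Fong — voters closer to Diaz: 7 of 9.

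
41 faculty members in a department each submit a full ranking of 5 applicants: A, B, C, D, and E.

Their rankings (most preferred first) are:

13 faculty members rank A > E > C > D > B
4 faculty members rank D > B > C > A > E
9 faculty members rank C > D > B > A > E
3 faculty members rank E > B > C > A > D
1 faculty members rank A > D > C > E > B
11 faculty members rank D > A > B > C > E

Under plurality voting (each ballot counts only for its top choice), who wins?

D

First-place vote totals:
  A: 14
  B: 0
  C: 9
  D: 15
  E: 3
D has the most first-place votes.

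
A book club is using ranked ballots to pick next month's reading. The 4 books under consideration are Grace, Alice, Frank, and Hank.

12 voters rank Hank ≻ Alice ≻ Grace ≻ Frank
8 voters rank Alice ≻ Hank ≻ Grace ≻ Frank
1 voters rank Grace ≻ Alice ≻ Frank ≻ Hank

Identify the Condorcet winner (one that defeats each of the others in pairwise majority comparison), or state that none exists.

Hank

Head-to-head results (21 voters total):
Grace vs Alice: Alice wins 20–1.
Grace vs Frank: Grace wins 21–0.
Grace vs Hank: Hank wins 20–1.
Alice vs Frank: Alice wins 21–0.
Alice vs Hank: Hank wins 12–9.
Frank vs Hank: Hank wins 20–1.
Hank beats each rival — Grace (20–1), Alice (12–9), Frank (20–1) — so Hank is the Condorcet winner.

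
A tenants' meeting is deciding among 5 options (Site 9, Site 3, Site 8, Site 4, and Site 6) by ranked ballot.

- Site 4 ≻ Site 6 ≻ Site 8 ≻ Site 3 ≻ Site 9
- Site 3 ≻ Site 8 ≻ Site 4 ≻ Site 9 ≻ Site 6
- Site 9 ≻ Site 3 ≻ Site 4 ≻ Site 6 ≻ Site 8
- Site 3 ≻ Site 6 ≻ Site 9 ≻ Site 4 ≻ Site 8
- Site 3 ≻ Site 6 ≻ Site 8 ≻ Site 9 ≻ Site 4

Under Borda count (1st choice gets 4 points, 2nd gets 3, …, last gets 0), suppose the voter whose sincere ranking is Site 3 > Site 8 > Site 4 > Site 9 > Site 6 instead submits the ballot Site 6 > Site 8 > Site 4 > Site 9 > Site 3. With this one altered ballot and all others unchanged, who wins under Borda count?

Borda totals with the altered ballot: Site 9 8, Site 3 12, Site 8 7, Site 4 9, Site 6 14.
The switch changes the winner from Site 3 to Site 6.

Site 6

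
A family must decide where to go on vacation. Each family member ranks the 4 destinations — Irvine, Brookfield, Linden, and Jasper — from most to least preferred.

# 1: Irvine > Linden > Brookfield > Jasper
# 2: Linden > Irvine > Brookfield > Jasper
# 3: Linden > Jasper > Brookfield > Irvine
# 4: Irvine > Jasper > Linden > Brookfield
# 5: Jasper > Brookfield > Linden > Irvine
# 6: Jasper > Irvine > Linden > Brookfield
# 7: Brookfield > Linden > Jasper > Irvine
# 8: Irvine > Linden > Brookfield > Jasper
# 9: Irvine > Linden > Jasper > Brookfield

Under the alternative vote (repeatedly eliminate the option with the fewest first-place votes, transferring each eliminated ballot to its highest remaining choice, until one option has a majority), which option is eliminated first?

Brookfield

Round 1: Irvine 4, Linden 2, Jasper 2, Brookfield 1. Brookfield has the fewest and is eliminated.
Round 2: Irvine 4, Linden 3, Jasper 2. Jasper has the fewest and is eliminated.
Round 3: Irvine 5, Linden 4. Irvine has a majority.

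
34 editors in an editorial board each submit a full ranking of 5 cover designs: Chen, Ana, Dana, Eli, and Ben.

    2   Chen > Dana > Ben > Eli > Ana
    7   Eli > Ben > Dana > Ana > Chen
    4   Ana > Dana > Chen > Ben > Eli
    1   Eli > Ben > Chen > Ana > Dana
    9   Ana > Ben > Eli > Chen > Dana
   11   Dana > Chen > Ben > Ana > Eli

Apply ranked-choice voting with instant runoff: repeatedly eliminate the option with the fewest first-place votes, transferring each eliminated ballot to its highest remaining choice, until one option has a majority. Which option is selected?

Dana

Round 1: Ana 13, Dana 11, Eli 8, Chen 2, Ben 0. Ben has the fewest and is eliminated.
Round 2: Ana 13, Dana 11, Eli 8, Chen 2. Chen has the fewest and is eliminated.
Round 3: Ana 13, Dana 13, Eli 8. Eli has the fewest and is eliminated.
Round 4: Dana 20, Ana 14. Dana has a majority.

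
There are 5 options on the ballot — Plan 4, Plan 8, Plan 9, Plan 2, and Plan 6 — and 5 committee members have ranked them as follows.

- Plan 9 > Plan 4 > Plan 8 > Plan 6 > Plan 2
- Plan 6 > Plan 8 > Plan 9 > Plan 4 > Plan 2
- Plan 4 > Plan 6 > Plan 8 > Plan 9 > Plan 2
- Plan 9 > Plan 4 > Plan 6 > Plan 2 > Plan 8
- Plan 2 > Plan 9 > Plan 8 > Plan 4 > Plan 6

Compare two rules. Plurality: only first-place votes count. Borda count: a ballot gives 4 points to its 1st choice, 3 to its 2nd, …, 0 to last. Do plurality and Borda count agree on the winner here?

Plurality first-place counts: Plan 4 1, Plan 8 0, Plan 9 2, Plan 2 1, Plan 6 1 → Plan 9.
Borda totals: Plan 4 12, Plan 8 9, Plan 9 14, Plan 2 5, Plan 6 10 → Plan 9.
The two rules agree on Plan 9.

Yes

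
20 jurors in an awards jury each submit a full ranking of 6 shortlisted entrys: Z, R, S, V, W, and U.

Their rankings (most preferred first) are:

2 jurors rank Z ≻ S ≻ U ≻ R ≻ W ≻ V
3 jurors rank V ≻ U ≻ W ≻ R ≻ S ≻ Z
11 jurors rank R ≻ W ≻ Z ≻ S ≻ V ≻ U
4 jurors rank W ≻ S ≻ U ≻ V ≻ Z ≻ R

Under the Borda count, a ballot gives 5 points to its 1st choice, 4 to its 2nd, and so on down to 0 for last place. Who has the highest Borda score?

W

Borda scores:
  Z: 2·5 + 3·0 + 11·3 + 4·1 = 47
  R: 2·2 + 3·2 + 11·5 + 4·0 = 65
  S: 2·4 + 3·1 + 11·2 + 4·4 = 49
  V: 2·0 + 3·5 + 11·1 + 4·2 = 34
  W: 2·1 + 3·3 + 11·4 + 4·5 = 75
  U: 2·3 + 3·4 + 11·0 + 4·3 = 30
W has the highest total.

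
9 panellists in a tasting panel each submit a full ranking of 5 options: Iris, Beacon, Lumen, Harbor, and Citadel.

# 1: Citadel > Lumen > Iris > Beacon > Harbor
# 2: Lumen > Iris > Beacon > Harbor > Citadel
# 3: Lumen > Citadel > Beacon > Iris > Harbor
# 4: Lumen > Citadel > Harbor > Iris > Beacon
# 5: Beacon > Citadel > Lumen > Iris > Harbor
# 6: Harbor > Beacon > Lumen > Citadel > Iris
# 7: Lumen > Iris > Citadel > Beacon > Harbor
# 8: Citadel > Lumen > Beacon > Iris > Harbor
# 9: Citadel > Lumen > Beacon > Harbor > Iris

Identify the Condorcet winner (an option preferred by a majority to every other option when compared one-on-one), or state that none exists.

Head-to-head results (9 voters total):
Iris vs Beacon: Beacon wins 5–4.
Iris vs Lumen: Lumen wins 9–0.
Iris vs Harbor: Iris wins 6–3.
Iris vs Citadel: Citadel wins 7–2.
Beacon vs Lumen: Lumen wins 7–2.
Beacon vs Harbor: Beacon wins 7–2.
Beacon vs Citadel: Citadel wins 6–3.
Lumen vs Harbor: Lumen wins 8–1.
Lumen vs Citadel: Lumen wins 5–4.
Harbor vs Citadel: Citadel wins 7–2.
Lumen beats each rival — Iris (9–0), Beacon (7–2), Harbor (8–1), Citadel (5–4) — so Lumen is the Condorcet winner.

Lumen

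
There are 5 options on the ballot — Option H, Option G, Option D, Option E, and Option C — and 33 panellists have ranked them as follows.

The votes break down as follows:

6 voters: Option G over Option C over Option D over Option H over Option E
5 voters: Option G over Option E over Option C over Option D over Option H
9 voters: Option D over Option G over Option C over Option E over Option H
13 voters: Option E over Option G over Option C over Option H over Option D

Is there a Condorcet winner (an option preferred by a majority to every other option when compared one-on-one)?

Yes

Head-to-head results (33 voters total):
Option H vs Option G: Option G wins 33–0.
Option H vs Option D: Option D wins 20–13.
Option H vs Option E: Option E wins 27–6.
Option H vs Option C: Option C wins 33–0.
Option G vs Option D: Option G wins 24–9.
Option G vs Option E: Option G wins 20–13.
Option G vs Option C: Option G wins 33–0.
Option D vs Option E: Option E wins 18–15.
Option D vs Option C: Option C wins 24–9.
Option E vs Option C: Option E wins 18–15.
Option G beats each rival — Option H (33–0), Option D (24–9), Option E (20–13), Option C (33–0) — so Option G is the Condorcet winner.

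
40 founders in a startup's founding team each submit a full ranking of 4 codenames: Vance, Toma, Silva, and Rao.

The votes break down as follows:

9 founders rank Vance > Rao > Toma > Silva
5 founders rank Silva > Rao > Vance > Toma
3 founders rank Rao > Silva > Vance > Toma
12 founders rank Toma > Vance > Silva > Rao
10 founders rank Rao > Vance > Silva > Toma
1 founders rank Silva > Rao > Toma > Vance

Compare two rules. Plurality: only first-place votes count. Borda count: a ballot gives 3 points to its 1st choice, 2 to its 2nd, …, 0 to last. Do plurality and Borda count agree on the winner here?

Plurality first-place counts: Vance 9, Toma 12, Silva 6, Rao 13 → Rao.
Borda totals: Vance 79, Toma 46, Silva 46, Rao 69 → Vance.
The two rules disagree: plurality picks Rao, Borda picks Vance.

No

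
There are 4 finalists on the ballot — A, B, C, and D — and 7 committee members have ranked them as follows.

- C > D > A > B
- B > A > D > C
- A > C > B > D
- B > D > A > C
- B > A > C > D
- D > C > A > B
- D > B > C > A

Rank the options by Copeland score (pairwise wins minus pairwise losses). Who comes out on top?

Pairwise results:
  A vs B: B wins 4–3.
  A vs C: A wins 4–3.
  A vs D: D wins 4–3.
  B vs C: B wins 4–3.
  B vs D: B wins 4–3.
  C vs D: D wins 4–3.
Copeland scores (wins − losses):
  A: 1 − 2 = -1
  B: 3 − 0 = 3
  C: 0 − 3 = -3
  D: 2 − 1 = 1
B has the best Copeland score.

B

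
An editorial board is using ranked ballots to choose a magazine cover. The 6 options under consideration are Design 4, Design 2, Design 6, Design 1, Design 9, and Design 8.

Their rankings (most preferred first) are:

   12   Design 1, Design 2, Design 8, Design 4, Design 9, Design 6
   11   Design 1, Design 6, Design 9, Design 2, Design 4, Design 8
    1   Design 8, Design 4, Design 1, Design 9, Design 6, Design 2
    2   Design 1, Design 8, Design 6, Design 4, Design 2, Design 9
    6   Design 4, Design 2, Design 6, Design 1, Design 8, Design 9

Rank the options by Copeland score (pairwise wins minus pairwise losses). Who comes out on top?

Pairwise results:
  Design 4 vs Design 2: Design 2 wins 23–9.
  Design 4 vs Design 6: Design 4 wins 19–13.
  Design 4 vs Design 1: Design 1 wins 25–7.
  Design 4 vs Design 9: Design 4 wins 21–11.
  Design 4 vs Design 8: Design 4 wins 17–15.
  Design 2 vs Design 6: Design 2 wins 18–14.
  Design 2 vs Design 1: Design 1 wins 26–6.
  Design 2 vs Design 9: Design 2 wins 20–12.
  Design 2 vs Design 8: Design 2 wins 29–3.
  Design 6 vs Design 1: Design 1 wins 26–6.
  Design 6 vs Design 9: Design 6 wins 19–13.
  Design 6 vs Design 8: Design 6 wins 17–15.
  Design 1 vs Design 9: Design 1 wins 32–0.
  Design 1 vs Design 8: Design 1 wins 31–1.
  Design 9 vs Design 8: Design 8 wins 21–11.
Copeland scores (wins − losses):
  Design 4: 3 − 2 = 1
  Design 2: 4 − 1 = 3
  Design 6: 2 − 3 = -1
  Design 1: 5 − 0 = 5
  Design 9: 0 − 5 = -5
  Design 8: 1 − 4 = -3
Design 1 has the best Copeland score.

Design 1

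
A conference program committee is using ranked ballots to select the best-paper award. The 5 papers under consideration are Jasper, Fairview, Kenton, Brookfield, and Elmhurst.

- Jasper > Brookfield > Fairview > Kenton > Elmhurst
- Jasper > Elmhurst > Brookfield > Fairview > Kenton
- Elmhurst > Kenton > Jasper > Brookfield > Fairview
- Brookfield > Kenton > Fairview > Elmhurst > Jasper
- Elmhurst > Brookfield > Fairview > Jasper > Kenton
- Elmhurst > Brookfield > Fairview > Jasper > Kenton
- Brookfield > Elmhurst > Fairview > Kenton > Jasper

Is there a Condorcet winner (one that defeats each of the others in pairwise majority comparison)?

Yes

Head-to-head results (7 voters total):
Jasper vs Fairview: Fairview wins 4–3.
Jasper vs Kenton: Jasper wins 4–3.
Jasper vs Brookfield: Brookfield wins 4–3.
Jasper vs Elmhurst: Elmhurst wins 5–2.
Fairview vs Kenton: Fairview wins 5–2.
Fairview vs Brookfield: Brookfield wins 7–0.
Fairview vs Elmhurst: Elmhurst wins 5–2.
Kenton vs Brookfield: Brookfield wins 6–1.
Kenton vs Elmhurst: Elmhurst wins 5–2.
Brookfield vs Elmhurst: Elmhurst wins 4–3.
Elmhurst beats each rival — Jasper (5–2), Fairview (5–2), Kenton (5–2), Brookfield (4–3) — so Elmhurst is the Condorcet winner.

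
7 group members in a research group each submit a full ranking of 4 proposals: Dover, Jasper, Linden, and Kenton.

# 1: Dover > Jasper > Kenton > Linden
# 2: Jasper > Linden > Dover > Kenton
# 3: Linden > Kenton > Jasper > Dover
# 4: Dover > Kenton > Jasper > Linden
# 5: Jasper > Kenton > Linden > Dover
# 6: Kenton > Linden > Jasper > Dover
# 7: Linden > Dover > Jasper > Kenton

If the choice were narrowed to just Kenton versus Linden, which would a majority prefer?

Ballots ranking Kenton above Linden: 4.
Ballots ranking Linden above Kenton: 3.
Kenton wins the head-to-head, 4–3.

Kenton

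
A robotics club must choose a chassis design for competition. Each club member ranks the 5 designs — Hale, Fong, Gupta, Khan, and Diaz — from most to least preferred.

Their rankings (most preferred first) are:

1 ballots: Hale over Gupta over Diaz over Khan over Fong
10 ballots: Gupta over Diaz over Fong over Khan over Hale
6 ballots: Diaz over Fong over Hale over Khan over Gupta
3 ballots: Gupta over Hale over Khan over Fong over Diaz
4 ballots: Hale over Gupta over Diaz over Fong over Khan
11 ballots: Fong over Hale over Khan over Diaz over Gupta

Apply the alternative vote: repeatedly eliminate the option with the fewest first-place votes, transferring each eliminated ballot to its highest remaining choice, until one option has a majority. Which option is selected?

Round 1: Gupta 13, Fong 11, Diaz 6, Hale 5, Khan 0. Khan has the fewest and is eliminated.
Round 2: Gupta 13, Fong 11, Diaz 6, Hale 5. Hale has the fewest and is eliminated.
Round 3: Gupta 18, Fong 11, Diaz 6. Gupta has a majority.

Gupta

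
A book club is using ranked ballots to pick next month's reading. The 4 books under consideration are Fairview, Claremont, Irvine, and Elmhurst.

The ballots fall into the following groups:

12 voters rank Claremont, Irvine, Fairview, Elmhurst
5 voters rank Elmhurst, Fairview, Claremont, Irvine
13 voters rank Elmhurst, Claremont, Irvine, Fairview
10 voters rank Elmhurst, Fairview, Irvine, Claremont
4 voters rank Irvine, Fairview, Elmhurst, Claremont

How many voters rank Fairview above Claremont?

Ballots ranking Fairview above Claremont: 5+10+4 = 19.
Ballots ranking Claremont above Fairview: 12+13 = 25.
So 19 of 44 voters prefer Fairview to Claremont.

19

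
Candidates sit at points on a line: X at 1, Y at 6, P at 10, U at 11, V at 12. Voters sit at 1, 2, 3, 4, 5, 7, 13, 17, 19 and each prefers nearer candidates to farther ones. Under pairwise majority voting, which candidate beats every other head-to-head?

With single-peaked preferences on a line, the Condorcet winner is the candidate closest to the median voter.
The median voter (position 5) is closest to Y at 6.
Check: Y vs V — voters closer to Y: 6 of 9.

Y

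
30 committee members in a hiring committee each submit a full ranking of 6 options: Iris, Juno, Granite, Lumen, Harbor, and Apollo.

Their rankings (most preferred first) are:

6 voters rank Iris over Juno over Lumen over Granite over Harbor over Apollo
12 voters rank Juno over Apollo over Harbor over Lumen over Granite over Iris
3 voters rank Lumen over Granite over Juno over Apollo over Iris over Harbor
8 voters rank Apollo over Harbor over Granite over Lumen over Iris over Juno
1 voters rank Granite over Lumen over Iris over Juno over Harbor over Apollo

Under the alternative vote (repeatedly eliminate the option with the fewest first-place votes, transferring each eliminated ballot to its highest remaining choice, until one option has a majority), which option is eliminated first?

Harbor

Round 1: Juno 12, Apollo 8, Iris 6, Lumen 3, Granite 1, Harbor 0. Harbor has the fewest and is eliminated.
Round 2: Juno 12, Apollo 8, Iris 6, Lumen 3, Granite 1. Granite has the fewest and is eliminated.
Round 3: Juno 12, Apollo 8, Iris 6, Lumen 4. Lumen has the fewest and is eliminated.
Round 4: Juno 15, Apollo 8, Iris 7. Iris has the fewest and is eliminated.
Round 5: Juno 22, Apollo 8. Juno has a majority.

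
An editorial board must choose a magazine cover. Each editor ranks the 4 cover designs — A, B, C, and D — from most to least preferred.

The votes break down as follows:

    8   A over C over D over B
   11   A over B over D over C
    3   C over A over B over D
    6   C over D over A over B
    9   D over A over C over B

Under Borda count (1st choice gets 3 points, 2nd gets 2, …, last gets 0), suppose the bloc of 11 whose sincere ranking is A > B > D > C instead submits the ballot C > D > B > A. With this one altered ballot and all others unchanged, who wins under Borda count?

Borda totals with the altered ballot: A 54, B 14, C 85, D 69.
The switch changes the winner from A to C.

C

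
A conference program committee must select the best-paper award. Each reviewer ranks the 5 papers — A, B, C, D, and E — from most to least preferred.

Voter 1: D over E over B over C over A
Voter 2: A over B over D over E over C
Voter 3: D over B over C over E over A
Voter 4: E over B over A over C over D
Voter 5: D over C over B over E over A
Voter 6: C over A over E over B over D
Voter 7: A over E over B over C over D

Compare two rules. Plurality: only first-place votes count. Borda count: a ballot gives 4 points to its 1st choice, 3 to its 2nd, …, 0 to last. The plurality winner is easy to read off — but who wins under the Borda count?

Plurality first-place counts: A 2, B 0, C 1, D 3, E 1 → D.
Borda totals: A 13, B 16, C 12, D 14, E 15 → B.

B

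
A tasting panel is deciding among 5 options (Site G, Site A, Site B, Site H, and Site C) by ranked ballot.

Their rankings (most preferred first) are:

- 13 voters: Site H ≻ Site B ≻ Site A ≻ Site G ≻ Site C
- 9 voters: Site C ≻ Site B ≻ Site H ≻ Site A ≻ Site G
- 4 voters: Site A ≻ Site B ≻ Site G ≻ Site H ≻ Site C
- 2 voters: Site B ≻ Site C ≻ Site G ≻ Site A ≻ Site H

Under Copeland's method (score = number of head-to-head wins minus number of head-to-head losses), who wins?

Site B

Pairwise results:
  Site G vs Site A: Site A wins 26–2.
  Site G vs Site B: Site B wins 28–0.
  Site G vs Site H: Site H wins 22–6.
  Site G vs Site C: Site G wins 17–11.
  Site A vs Site B: Site B wins 24–4.
  Site A vs Site H: Site H wins 22–6.
  Site A vs Site C: Site A wins 17–11.
  Site B vs Site H: Site B wins 15–13.
  Site B vs Site C: Site B wins 19–9.
  Site H vs Site C: Site H wins 17–11.
Copeland scores (wins − losses):
  Site G: 1 − 3 = -2
  Site A: 2 − 2 = 0
  Site B: 4 − 0 = 4
  Site H: 3 − 1 = 2
  Site C: 0 − 4 = -4
Site B has the best Copeland score.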